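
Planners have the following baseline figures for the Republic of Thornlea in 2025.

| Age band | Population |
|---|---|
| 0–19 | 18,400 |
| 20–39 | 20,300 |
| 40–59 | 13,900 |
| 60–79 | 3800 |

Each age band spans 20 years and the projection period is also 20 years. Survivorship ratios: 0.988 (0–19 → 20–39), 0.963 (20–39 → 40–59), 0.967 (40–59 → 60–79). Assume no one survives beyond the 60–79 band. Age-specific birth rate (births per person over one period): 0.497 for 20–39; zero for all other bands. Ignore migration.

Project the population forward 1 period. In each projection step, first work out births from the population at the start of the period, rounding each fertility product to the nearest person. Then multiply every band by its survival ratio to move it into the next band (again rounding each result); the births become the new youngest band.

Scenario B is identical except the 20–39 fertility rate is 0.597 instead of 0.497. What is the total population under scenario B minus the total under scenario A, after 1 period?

Let band 1 be 0–19 through band 4 = 60–79.
[period 1]
Births: 20300 * 0.497 = 10089
Band 2: 18400 * 0.988 = 18179
Band 3: 20300 * 0.963 = 19549
Band 4: 13900 * 0.967 = 13441
→ [10089, 18179, 19549, 13441]
Scenario A total after 1 period: 61258
Scenario B projection —
[period 1]
Births: 20300 * 0.597 = 12119
Band 2: 18400 * 0.988 = 18179
Band 3: 20300 * 0.963 = 19549
Band 4: 13900 * 0.967 = 13441
→ [12119, 18179, 19549, 13441]
Scenario B total after 1 period: 63288
Difference B − A = 63288 − 61258 = 2030

2030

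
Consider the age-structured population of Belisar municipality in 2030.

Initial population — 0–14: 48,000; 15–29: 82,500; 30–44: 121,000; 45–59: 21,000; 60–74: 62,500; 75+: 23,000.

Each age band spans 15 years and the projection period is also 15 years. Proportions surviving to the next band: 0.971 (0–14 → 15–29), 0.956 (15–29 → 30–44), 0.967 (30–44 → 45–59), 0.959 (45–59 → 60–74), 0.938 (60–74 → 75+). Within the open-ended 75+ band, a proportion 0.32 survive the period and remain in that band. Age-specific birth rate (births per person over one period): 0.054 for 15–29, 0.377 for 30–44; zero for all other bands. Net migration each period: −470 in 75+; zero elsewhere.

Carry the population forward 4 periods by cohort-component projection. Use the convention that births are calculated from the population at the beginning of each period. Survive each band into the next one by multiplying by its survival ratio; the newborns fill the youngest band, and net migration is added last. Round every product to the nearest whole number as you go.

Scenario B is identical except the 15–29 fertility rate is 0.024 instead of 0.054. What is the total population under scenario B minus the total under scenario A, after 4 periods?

Call the bands 1 to 6, youngest first.
Period 1:
Births: 82500 * 0.054 = 4455  |  121000 * 0.377 = 45617 ⇒ total 50072
Band 2: 48000 * 0.971 = 46608
Band 3: 82500 * 0.956 = 78870
Band 4: 121000 * 0.967 = 117007
Band 5: 21000 * 0.959 = 20139
Band 6: 62500 * 0.938 + 23000 * 0.32 = 58625 + 7360 = 65985
Net migration: Band 6 − 470 → 65515
→ [50072, 46608, 78870, 117007, 20139, 65515]
Period 2:
Births: 46608 * 0.054 = 2517  |  78870 * 0.377 = 29734 ⇒ total 32251
Band 2: 50072 * 0.971 = 48620
Band 3: 46608 * 0.956 = 44557
Band 4: 78870 * 0.967 = 76267
Band 5: 117007 * 0.959 = 112210
Band 6: 20139 * 0.938 + 65515 * 0.32 = 18890 + 20965 = 39855
Net migration: Band 6 − 470 → 39385
→ [32251, 48620, 44557, 76267, 112210, 39385]
Period 3:
Births: 48620 * 0.054 = 2625  |  44557 * 0.377 = 16798 ⇒ total 19423
Band 2: 32251 * 0.971 = 31316
Band 3: 48620 * 0.956 = 46481
Band 4: 44557 * 0.967 = 43087
Band 5: 76267 * 0.959 = 73140
Band 6: 112210 * 0.938 + 39385 * 0.32 = 105253 + 12603 = 117856
Net migration: Band 6 − 470 → 117386
→ [19423, 31316, 46481, 43087, 73140, 117386]
Period 4:
Births: 31316 * 0.054 = 1691  |  46481 * 0.377 = 17523 ⇒ total 19214
Band 2: 19423 * 0.971 = 18860
Band 3: 31316 * 0.956 = 29938
Band 4: 46481 * 0.967 = 44947
Band 5: 43087 * 0.959 = 41320
Band 6: 73140 * 0.938 + 117386 * 0.32 = 68605 + 37564 = 106169
Net migration: Band 6 − 470 → 105699
→ [19214, 18860, 29938, 44947, 41320, 105699]
Scenario A total after 4 periods: 259978
Scenario B projection —
Period 1:
Births: 82500 * 0.024 = 1980  |  121000 * 0.377 = 45617 ⇒ total 47597
Band 2: 48000 * 0.971 = 46608
Band 3: 82500 * 0.956 = 78870
Band 4: 121000 * 0.967 = 117007
Band 5: 21000 * 0.959 = 20139
Band 6: 62500 * 0.938 + 23000 * 0.32 = 58625 + 7360 = 65985
Net migration: Band 6 − 470 → 65515
→ [47597, 46608, 78870, 117007, 20139, 65515]
Period 2:
Births: 46608 * 0.024 = 1119  |  78870 * 0.377 = 29734 ⇒ total 30853
Band 2: 47597 * 0.971 = 46217
Band 3: 46608 * 0.956 = 44557
Band 4: 78870 * 0.967 = 76267
Band 5: 117007 * 0.959 = 112210
Band 6: 20139 * 0.938 + 65515 * 0.32 = 18890 + 20965 = 39855
Net migration: Band 6 − 470 → 39385
→ [30853, 46217, 44557, 76267, 112210, 39385]
Period 3:
Births: 46217 * 0.024 = 1109  |  44557 * 0.377 = 16798 ⇒ total 17907
Band 2: 30853 * 0.971 = 29958
Band 3: 46217 * 0.956 = 44183
Band 4: 44557 * 0.967 = 43087
Band 5: 76267 * 0.959 = 73140
Band 6: 112210 * 0.938 + 39385 * 0.32 = 105253 + 12603 = 117856
Net migration: Band 6 − 470 → 117386
→ [17907, 29958, 44183, 43087, 73140, 117386]
Period 4:
Births: 29958 * 0.024 = 719  |  44183 * 0.377 = 16657 ⇒ total 17376
Band 2: 17907 * 0.971 = 17388
Band 3: 29958 * 0.956 = 28640
Band 4: 44183 * 0.967 = 42725
Band 5: 43087 * 0.959 = 41320
Band 6: 73140 * 0.938 + 117386 * 0.32 = 68605 + 37564 = 106169
Net migration: Band 6 − 470 → 105699
→ [17376, 17388, 28640, 42725, 41320, 105699]
Scenario B total after 4 periods: 253148
Difference B − A = 253148 − 259978 = -6830

-6830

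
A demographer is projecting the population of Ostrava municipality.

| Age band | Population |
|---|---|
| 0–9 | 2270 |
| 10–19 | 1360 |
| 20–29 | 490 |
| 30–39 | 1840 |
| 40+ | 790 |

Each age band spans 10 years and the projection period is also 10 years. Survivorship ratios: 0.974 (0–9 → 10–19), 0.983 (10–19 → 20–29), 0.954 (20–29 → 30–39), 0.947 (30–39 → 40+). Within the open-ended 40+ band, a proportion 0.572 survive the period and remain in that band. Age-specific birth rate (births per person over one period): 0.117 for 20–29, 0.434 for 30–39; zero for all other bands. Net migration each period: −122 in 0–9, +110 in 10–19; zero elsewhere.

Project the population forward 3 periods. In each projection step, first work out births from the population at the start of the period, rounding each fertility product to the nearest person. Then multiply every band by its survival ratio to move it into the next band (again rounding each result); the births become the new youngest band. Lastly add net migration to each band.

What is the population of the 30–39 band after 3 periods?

Call the groups 1 to 5, youngest first.
[period 1]
Births: 490 × 0.117 = 57, 1840 × 0.434 = 799 — total 856
Group 2: 2270 × 0.974 = 2211
Group 3: 1360 × 0.983 = 1337
Group 4: 490 × 0.954 = 467
Group 5: 1840 × 0.947 + 790 × 0.572 = 1742 + 452 = 2194
Net migration: Group 1 − 122 → 734; Group 2 + 110 → 2321
Population now: 0–9=734, 10–19=2321, 20–29=1337, 30–39=467, 40+=2194
[period 2]
Births: 1337 × 0.117 = 156, 467 × 0.434 = 203 — total 359
Group 2: 734 × 0.974 = 715
Group 3: 2321 × 0.983 = 2282
Group 4: 1337 × 0.954 = 1275
Group 5: 467 × 0.947 + 2194 × 0.572 = 442 + 1255 = 1697
Net migration: Group 1 − 122 → 237; Group 2 + 110 → 825
Population now: 0–9=237, 10–19=825, 20–29=2282, 30–39=1275, 40+=1697
[period 3]
Births: 2282 × 0.117 = 267, 1275 × 0.434 = 553 — total 820
Group 2: 237 × 0.974 = 231
Group 3: 825 × 0.983 = 811
Group 4: 2282 × 0.954 = 2177
Group 5: 1275 × 0.947 + 1697 × 0.572 = 1207 + 971 = 2178
Net migration: Group 1 − 122 → 698; Group 2 + 110 → 341
Population now: 0–9=698, 10–19=341, 20–29=811, 30–39=2177, 40+=2178

2177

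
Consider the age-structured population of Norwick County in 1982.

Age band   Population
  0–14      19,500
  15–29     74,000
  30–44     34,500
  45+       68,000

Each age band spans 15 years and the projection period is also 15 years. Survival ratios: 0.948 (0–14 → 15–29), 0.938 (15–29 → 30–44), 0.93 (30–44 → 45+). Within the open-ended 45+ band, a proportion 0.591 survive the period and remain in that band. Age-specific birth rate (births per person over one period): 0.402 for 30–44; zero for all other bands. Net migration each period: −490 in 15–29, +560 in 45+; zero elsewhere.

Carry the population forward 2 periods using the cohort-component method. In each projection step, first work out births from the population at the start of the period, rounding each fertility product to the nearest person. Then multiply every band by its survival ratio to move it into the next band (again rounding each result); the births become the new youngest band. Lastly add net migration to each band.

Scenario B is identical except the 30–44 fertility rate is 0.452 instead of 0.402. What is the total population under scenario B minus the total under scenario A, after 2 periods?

5105

Let band 1 be 0–14 through band 4 = 45+.
[period 1]
Births: 34500 × 0.402 = 13869
Band 2: 19500 × 0.948 = 18486
Band 3: 74000 × 0.938 = 69412
Band 4: 34500 × 0.93 + 68000 × 0.591 = 32085 + 40188 = 72273
Net migration: Band 2 − 490 → 17996; Band 4 + 560 → 72833
Giving 13869 / 17996 / 69412 / 72833.
[period 2]
Births: 69412 × 0.402 = 27904
Band 2: 13869 × 0.948 = 13148
Band 3: 17996 × 0.938 = 16880
Band 4: 69412 × 0.93 + 72833 × 0.591 = 64553 + 43044 = 107597
Net migration: Band 2 − 490 → 12658; Band 4 + 560 → 108157
Giving 27904 / 12658 / 16880 / 108157.
Scenario A total after 2 periods: 165599
Scenario B projection —
[period 1]
Births: 34500 × 0.452 = 15594
Band 2: 19500 × 0.948 = 18486
Band 3: 74000 × 0.938 = 69412
Band 4: 34500 × 0.93 + 68000 × 0.591 = 32085 + 40188 = 72273
Net migration: Band 2 − 490 → 17996; Band 4 + 560 → 72833
Giving 15594 / 17996 / 69412 / 72833.
[period 2]
Births: 69412 × 0.452 = 31374
Band 2: 15594 × 0.948 = 14783
Band 3: 17996 × 0.938 = 16880
Band 4: 69412 × 0.93 + 72833 × 0.591 = 64553 + 43044 = 107597
Net migration: Band 2 − 490 → 14293; Band 4 + 560 → 108157
Giving 31374 / 14293 / 16880 / 108157.
Scenario B total after 2 periods: 170704
Difference B − A = 170704 − 165599 = 5105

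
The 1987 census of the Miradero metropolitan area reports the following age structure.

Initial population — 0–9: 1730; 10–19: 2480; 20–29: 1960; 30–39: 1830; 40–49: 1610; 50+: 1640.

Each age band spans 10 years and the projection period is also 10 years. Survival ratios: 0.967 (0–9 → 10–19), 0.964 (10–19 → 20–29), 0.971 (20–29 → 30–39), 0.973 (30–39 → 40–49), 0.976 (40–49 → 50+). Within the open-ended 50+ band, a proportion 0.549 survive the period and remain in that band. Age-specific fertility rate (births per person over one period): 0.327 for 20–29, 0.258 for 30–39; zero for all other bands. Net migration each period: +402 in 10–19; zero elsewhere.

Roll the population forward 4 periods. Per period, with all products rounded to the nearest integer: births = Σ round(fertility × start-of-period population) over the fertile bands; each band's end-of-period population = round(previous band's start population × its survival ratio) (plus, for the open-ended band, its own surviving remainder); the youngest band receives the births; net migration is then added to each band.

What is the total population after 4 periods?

Numbering the bands 1..6 from youngest to oldest:
After projecting period 1:
Births: 1960 * 0.327 = 641, 1830 * 0.258 = 472 ⇒ total 1113
Band 2: 1730 * 0.967 = 1673
Band 3: 2480 * 0.964 = 2391
Band 4: 1960 * 0.971 = 1903
Band 5: 1830 * 0.973 = 1781
Band 6: 1610 * 0.976 + 1640 * 0.549 = 1571 + 900 = 2471
Net migration: Band 2 + 402 → 2075
→ [1113, 2075, 2391, 1903, 1781, 2471]
After projecting period 2:
Births: 2391 * 0.327 = 782, 1903 * 0.258 = 491 ⇒ total 1273
Band 2: 1113 * 0.967 = 1076
Band 3: 2075 * 0.964 = 2000
Band 4: 2391 * 0.971 = 2322
Band 5: 1903 * 0.973 = 1852
Band 6: 1781 * 0.976 + 2471 * 0.549 = 1738 + 1357 = 3095
Net migration: Band 2 + 402 → 1478
→ [1273, 1478, 2000, 2322, 1852, 3095]
After projecting period 3:
Births: 2000 * 0.327 = 654, 2322 * 0.258 = 599 ⇒ total 1253
Band 2: 1273 * 0.967 = 1231
Band 3: 1478 * 0.964 = 1425
Band 4: 2000 * 0.971 = 1942
Band 5: 2322 * 0.973 = 2259
Band 6: 1852 * 0.976 + 3095 * 0.549 = 1808 + 1699 = 3507
Net migration: Band 2 + 402 → 1633
→ [1253, 1633, 1425, 1942, 2259, 3507]
After projecting period 4:
Births: 1425 * 0.327 = 466, 1942 * 0.258 = 501 ⇒ total 967
Band 2: 1253 * 0.967 = 1212
Band 3: 1633 * 0.964 = 1574
Band 4: 1425 * 0.971 = 1384
Band 5: 1942 * 0.973 = 1890
Band 6: 2259 * 0.976 + 3507 * 0.549 = 2205 + 1925 = 4130
Net migration: Band 2 + 402 → 1614
→ [967, 1614, 1574, 1384, 1890, 4130]
Total after period 4: 967 + 1614 + 1574 + 1384 + 1890 + 4130 = 11559

11559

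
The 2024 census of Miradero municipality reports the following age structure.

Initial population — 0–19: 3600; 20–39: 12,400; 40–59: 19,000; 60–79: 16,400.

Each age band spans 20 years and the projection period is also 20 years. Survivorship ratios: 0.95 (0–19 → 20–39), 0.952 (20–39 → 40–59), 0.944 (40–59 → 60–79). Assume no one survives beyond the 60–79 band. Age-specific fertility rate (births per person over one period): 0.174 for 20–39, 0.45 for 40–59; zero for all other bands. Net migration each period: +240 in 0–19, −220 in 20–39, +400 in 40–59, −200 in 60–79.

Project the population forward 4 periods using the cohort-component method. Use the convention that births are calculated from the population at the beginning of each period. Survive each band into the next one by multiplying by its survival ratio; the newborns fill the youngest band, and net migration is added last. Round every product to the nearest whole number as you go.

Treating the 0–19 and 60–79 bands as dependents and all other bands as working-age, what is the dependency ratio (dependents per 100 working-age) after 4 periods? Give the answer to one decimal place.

— Period 1 —
Births: 12400 × 0.174 = 2158, 19000 × 0.45 = 8550 — total 10708
20–39: 3600 × 0.95 = 3420
40–59: 12400 × 0.952 = 11805
60–79: 19000 × 0.944 = 17936
Net migration: 0–19 + 240 → 10948; 20–39 − 220 → 3200; 40–59 + 400 → 12205; 60–79 − 200 → 17736
Giving 10948 / 3200 / 12205 / 17736.
— Period 2 —
Births: 3200 × 0.174 = 557, 12205 × 0.45 = 5492 — total 6049
20–39: 10948 × 0.95 = 10401
40–59: 3200 × 0.952 = 3046
60–79: 12205 × 0.944 = 11522
Net migration: 0–19 + 240 → 6289; 20–39 − 220 → 10181; 40–59 + 400 → 3446; 60–79 − 200 → 11322
Giving 6289 / 10181 / 3446 / 11322.
— Period 3 —
Births: 10181 × 0.174 = 1771, 3446 × 0.45 = 1551 — total 3322
20–39: 6289 × 0.95 = 5975
40–59: 10181 × 0.952 = 9692
60–79: 3446 × 0.944 = 3253
Net migration: 0–19 + 240 → 3562; 20–39 − 220 → 5755; 40–59 + 400 → 10092; 60–79 − 200 → 3053
Giving 3562 / 5755 / 10092 / 3053.
— Period 4 —
Births: 5755 × 0.174 = 1001, 10092 × 0.45 = 4541 — total 5542
20–39: 3562 × 0.95 = 3384
40–59: 5755 × 0.952 = 5479
60–79: 10092 × 0.944 = 9527
Net migration: 0–19 + 240 → 5782; 20–39 − 220 → 3164; 40–59 + 400 → 5879; 60–79 − 200 → 9327
Giving 5782 / 3164 / 5879 / 9327.
Dependents (band 0–19 + band 60–79) = 5782 + 9327 = 15109; working-age = 9043; ratio = 15109/9043 × 100 = 167.1

167.1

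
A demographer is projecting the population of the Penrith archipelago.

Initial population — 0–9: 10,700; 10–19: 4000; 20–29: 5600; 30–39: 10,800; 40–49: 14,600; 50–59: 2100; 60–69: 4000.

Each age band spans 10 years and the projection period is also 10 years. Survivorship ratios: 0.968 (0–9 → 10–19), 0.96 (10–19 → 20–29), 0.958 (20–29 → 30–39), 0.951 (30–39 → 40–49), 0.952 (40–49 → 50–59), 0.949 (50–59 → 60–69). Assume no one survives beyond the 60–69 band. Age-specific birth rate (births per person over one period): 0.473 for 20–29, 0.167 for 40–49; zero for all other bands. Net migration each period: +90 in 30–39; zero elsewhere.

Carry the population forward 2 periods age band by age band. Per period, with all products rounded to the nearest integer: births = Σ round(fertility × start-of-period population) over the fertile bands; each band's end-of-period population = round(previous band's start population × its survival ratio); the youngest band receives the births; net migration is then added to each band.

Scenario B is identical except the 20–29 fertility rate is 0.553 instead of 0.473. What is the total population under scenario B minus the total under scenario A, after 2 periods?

After projecting period 1:
Births: 5600 × 0.473 = 2649  |  14600 × 0.167 = 2438 → total 5087
10–19: 10700 × 0.968 = 10358
20–29: 4000 × 0.96 = 3840
30–39: 5600 × 0.958 = 5365
40–49: 10800 × 0.951 = 10271
50–59: 14600 × 0.952 = 13899
60–69: 2100 × 0.949 = 1993
Net migration: 30–39 + 90 → 5455
Giving 5087 / 10358 / 3840 / 5455 / 10271 / 13899 / 1993.
After projecting period 2:
Births: 3840 × 0.473 = 1816  |  10271 × 0.167 = 1715 → total 3531
10–19: 5087 × 0.968 = 4924
20–29: 10358 × 0.96 = 9944
30–39: 3840 × 0.958 = 3679
40–49: 5455 × 0.951 = 5188
50–59: 10271 × 0.952 = 9778
60–69: 13899 × 0.949 = 13190
Net migration: 30–39 + 90 → 3769
Giving 3531 / 4924 / 9944 / 3769 / 5188 / 9778 / 13190.
Scenario A total after 2 periods: 50324
Scenario B projection —
After projecting period 1:
Births: 5600 × 0.553 = 3097  |  14600 × 0.167 = 2438 → total 5535
10–19: 10700 × 0.968 = 10358
20–29: 4000 × 0.96 = 3840
30–39: 5600 × 0.958 = 5365
40–49: 10800 × 0.951 = 10271
50–59: 14600 × 0.952 = 13899
60–69: 2100 × 0.949 = 1993
Net migration: 30–39 + 90 → 5455
Giving 5535 / 10358 / 3840 / 5455 / 10271 / 13899 / 1993.
After projecting period 2:
Births: 3840 × 0.553 = 2124  |  10271 × 0.167 = 1715 → total 3839
10–19: 5535 × 0.968 = 5358
20–29: 10358 × 0.96 = 9944
30–39: 3840 × 0.958 = 3679
40–49: 5455 × 0.951 = 5188
50–59: 10271 × 0.952 = 9778
60–69: 13899 × 0.949 = 13190
Net migration: 30–39 + 90 → 3769
Giving 3839 / 5358 / 9944 / 3769 / 5188 / 9778 / 13190.
Scenario B total after 2 periods: 51066
Difference B − A = 51066 − 50324 = 742

742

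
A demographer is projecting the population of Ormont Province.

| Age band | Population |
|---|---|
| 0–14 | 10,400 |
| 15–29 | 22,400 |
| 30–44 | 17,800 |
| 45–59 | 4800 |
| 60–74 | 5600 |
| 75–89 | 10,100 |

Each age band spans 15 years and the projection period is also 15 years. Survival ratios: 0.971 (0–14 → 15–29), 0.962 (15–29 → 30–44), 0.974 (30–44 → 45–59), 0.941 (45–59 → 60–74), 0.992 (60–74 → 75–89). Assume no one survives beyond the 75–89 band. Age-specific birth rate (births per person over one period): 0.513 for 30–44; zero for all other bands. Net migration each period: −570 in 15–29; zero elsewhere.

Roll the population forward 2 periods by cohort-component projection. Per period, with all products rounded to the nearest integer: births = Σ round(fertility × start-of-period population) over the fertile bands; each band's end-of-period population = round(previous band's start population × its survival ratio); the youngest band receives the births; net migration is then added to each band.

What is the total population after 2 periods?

70301

Numbering the groups 1..6 from youngest to oldest:
Period 1.
Births: 17800 × 0.513 = 9131
Group 2: 10400 × 0.971 = 10098
Group 3: 22400 × 0.962 = 21549
Group 4: 17800 × 0.974 = 17337
Group 5: 4800 × 0.941 = 4517
Group 6: 5600 × 0.992 = 5555
Net migration: Group 2 − 570 → 9528
→ [9131, 9528, 21549, 17337, 4517, 5555]
Period 2.
Births: 21549 × 0.513 = 11055
Group 2: 9131 × 0.971 = 8866
Group 3: 9528 × 0.962 = 9166
Group 4: 21549 × 0.974 = 20989
Group 5: 17337 × 0.941 = 16314
Group 6: 4517 × 0.992 = 4481
Net migration: Group 2 − 570 → 8296
→ [11055, 8296, 9166, 20989, 16314, 4481]
Total after period 2: 11055 + 8296 + 9166 + 20989 + 16314 + 4481 = 70301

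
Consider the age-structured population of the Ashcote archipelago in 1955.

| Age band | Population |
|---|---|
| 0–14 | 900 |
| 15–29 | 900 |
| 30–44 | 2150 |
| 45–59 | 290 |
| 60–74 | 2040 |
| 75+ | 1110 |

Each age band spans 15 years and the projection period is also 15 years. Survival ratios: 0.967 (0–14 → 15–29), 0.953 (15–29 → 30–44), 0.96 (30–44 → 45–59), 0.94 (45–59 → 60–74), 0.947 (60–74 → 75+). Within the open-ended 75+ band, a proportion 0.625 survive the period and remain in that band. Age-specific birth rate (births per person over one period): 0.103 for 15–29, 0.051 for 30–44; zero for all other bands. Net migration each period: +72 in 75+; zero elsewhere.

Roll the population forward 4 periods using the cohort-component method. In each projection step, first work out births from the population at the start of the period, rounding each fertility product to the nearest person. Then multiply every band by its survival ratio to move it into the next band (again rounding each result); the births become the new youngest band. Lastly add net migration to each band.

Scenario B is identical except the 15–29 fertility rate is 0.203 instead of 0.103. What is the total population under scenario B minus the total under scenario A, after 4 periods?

Period 1:
Births: 900 × 0.103 = 93 ; 2150 × 0.051 = 110 ⇒ total 203
15–29: 900 × 0.967 = 870
30–44: 900 × 0.953 = 858
45–59: 2150 × 0.96 = 2064
60–74: 290 × 0.94 = 273
75+: 2040 × 0.947 + 1110 × 0.625 = 1932 + 694 = 2626
Net migration: 75+ + 72 → 2698
End of period: [203, 870, 858, 2064, 273, 2698]
Period 2:
Births: 870 × 0.103 = 90 ; 858 × 0.051 = 44 ⇒ total 134
15–29: 203 × 0.967 = 196
30–44: 870 × 0.953 = 829
45–59: 858 × 0.96 = 824
60–74: 2064 × 0.94 = 1940
75+: 273 × 0.947 + 2698 × 0.625 = 259 + 1686 = 1945
Net migration: 75+ + 72 → 2017
End of period: [134, 196, 829, 824, 1940, 2017]
Period 3:
Births: 196 × 0.103 = 20 ; 829 × 0.051 = 42 ⇒ total 62
15–29: 134 × 0.967 = 130
30–44: 196 × 0.953 = 187
45–59: 829 × 0.96 = 796
60–74: 824 × 0.94 = 775
75+: 1940 × 0.947 + 2017 × 0.625 = 1837 + 1261 = 3098
Net migration: 75+ + 72 → 3170
End of period: [62, 130, 187, 796, 775, 3170]
Period 4:
Births: 130 × 0.103 = 13 ; 187 × 0.051 = 10 ⇒ total 23
15–29: 62 × 0.967 = 60
30–44: 130 × 0.953 = 124
45–59: 187 × 0.96 = 180
60–74: 796 × 0.94 = 748
75+: 775 × 0.947 + 3170 × 0.625 = 734 + 1981 = 2715
Net migration: 75+ + 72 → 2787
End of period: [23, 60, 124, 180, 748, 2787]
Scenario A total after 4 periods: 3922
Scenario B projection —
Period 1:
Births: 900 × 0.203 = 183 ; 2150 × 0.051 = 110 ⇒ total 293
15–29: 900 × 0.967 = 870
30–44: 900 × 0.953 = 858
45–59: 2150 × 0.96 = 2064
60–74: 290 × 0.94 = 273
75+: 2040 × 0.947 + 1110 × 0.625 = 1932 + 694 = 2626
Net migration: 75+ + 72 → 2698
End of period: [293, 870, 858, 2064, 273, 2698]
Period 2:
Births: 870 × 0.203 = 177 ; 858 × 0.051 = 44 ⇒ total 221
15–29: 293 × 0.967 = 283
30–44: 870 × 0.953 = 829
45–59: 858 × 0.96 = 824
60–74: 2064 × 0.94 = 1940
75+: 273 × 0.947 + 2698 × 0.625 = 259 + 1686 = 1945
Net migration: 75+ + 72 → 2017
End of period: [221, 283, 829, 824, 1940, 2017]
Period 3:
Births: 283 × 0.203 = 57 ; 829 × 0.051 = 42 ⇒ total 99
15–29: 221 × 0.967 = 214
30–44: 283 × 0.953 = 270
45–59: 829 × 0.96 = 796
60–74: 824 × 0.94 = 775
75+: 1940 × 0.947 + 2017 × 0.625 = 1837 + 1261 = 3098
Net migration: 75+ + 72 → 3170
End of period: [99, 214, 270, 796, 775, 3170]
Period 4:
Births: 214 × 0.203 = 43 ; 270 × 0.051 = 14 ⇒ total 57
15–29: 99 × 0.967 = 96
30–44: 214 × 0.953 = 204
45–59: 270 × 0.96 = 259
60–74: 796 × 0.94 = 748
75+: 775 × 0.947 + 3170 × 0.625 = 734 + 1981 = 2715
Net migration: 75+ + 72 → 2787
End of period: [57, 96, 204, 259, 748, 2787]
Scenario B total after 4 periods: 4151
Difference B − A = 4151 − 3922 = 229

229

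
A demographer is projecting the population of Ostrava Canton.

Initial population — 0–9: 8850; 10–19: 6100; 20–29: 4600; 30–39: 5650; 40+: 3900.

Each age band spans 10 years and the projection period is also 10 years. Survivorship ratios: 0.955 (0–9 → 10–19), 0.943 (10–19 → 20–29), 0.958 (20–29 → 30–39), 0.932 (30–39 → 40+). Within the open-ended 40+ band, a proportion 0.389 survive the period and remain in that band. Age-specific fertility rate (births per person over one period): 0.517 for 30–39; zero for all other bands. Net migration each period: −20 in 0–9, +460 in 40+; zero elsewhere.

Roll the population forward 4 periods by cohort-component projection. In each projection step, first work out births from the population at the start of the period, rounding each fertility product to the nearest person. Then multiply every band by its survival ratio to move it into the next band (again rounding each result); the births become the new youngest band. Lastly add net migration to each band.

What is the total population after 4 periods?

22034

Numbering the groups 1..5 from youngest to oldest:
After projecting period 1:
Births: 5650 * 0.517 = 2921
Group 2: 8850 * 0.955 = 8452
Group 3: 6100 * 0.943 = 5752
Group 4: 4600 * 0.958 = 4407
Group 5: 5650 * 0.932 + 3900 * 0.389 = 5266 + 1517 = 6783
Net migration: Group 1 − 20 → 2901; Group 5 + 460 → 7243
Population now: 0–9=2901, 10–19=8452, 20–29=5752, 30–39=4407, 40+=7243
After projecting period 2:
Births: 4407 * 0.517 = 2278
Group 2: 2901 * 0.955 = 2770
Group 3: 8452 * 0.943 = 7970
Group 4: 5752 * 0.958 = 5510
Group 5: 4407 * 0.932 + 7243 * 0.389 = 4107 + 2818 = 6925
Net migration: Group 1 − 20 → 2258; Group 5 + 460 → 7385
Population now: 0–9=2258, 10–19=2770, 20–29=7970, 30–39=5510, 40+=7385
After projecting period 3:
Births: 5510 * 0.517 = 2849
Group 2: 2258 * 0.955 = 2156
Group 3: 2770 * 0.943 = 2612
Group 4: 7970 * 0.958 = 7635
Group 5: 5510 * 0.932 + 7385 * 0.389 = 5135 + 2873 = 8008
Net migration: Group 1 − 20 → 2829; Group 5 + 460 → 8468
Population now: 0–9=2829, 10–19=2156, 20–29=2612, 30–39=7635, 40+=8468
After projecting period 4:
Births: 7635 * 0.517 = 3947
Group 2: 2829 * 0.955 = 2702
Group 3: 2156 * 0.943 = 2033
Group 4: 2612 * 0.958 = 2502
Group 5: 7635 * 0.932 + 8468 * 0.389 = 7116 + 3294 = 10410
Net migration: Group 1 − 20 → 3927; Group 5 + 460 → 10870
Population now: 0–9=3927, 10–19=2702, 20–29=2033, 30–39=2502, 40+=10870
Total after period 4: 3927 + 2702 + 2033 + 2502 + 10870 = 22034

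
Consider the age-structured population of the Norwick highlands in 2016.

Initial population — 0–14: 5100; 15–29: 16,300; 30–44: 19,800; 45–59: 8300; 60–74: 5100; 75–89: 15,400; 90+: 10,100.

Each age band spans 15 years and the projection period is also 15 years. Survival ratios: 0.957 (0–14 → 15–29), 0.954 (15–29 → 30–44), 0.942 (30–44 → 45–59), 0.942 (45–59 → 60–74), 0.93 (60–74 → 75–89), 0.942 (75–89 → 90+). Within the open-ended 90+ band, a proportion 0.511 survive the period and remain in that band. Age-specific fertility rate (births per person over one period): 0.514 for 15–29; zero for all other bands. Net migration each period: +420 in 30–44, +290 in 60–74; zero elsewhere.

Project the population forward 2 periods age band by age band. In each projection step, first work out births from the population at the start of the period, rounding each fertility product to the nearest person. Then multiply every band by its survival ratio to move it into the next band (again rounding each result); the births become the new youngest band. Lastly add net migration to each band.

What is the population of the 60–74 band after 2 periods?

Call the bands 1 to 7, youngest first.
— Period 1 —
Births: 16300 × 0.514 = 8378
Band 2: 5100 × 0.957 = 4881
Band 3: 16300 × 0.954 = 15550
Band 4: 19800 × 0.942 = 18652
Band 5: 8300 × 0.942 = 7819
Band 6: 5100 × 0.93 = 4743
Band 7: 15400 × 0.942 + 10100 × 0.511 = 14507 + 5161 = 19668
Net migration: Band 3 + 420 → 15970; Band 5 + 290 → 8109
Giving 8378 / 4881 / 15970 / 18652 / 8109 / 4743 / 19668.
— Period 2 —
Births: 4881 × 0.514 = 2509
Band 2: 8378 × 0.957 = 8018
Band 3: 4881 × 0.954 = 4656
Band 4: 15970 × 0.942 = 15044
Band 5: 18652 × 0.942 = 17570
Band 6: 8109 × 0.93 = 7541
Band 7: 4743 × 0.942 + 19668 × 0.511 = 4468 + 10050 = 14518
Net migration: Band 3 + 420 → 5076; Band 5 + 290 → 17860
Giving 2509 / 8018 / 5076 / 15044 / 17860 / 7541 / 14518.

17860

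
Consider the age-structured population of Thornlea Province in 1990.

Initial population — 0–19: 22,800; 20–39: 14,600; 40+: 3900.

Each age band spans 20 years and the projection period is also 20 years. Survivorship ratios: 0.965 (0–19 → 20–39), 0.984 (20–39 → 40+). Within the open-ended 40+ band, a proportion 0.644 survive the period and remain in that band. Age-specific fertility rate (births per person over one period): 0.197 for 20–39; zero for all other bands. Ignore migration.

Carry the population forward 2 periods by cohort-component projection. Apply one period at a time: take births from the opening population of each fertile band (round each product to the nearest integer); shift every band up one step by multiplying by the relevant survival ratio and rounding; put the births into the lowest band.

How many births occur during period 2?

[period 1]
Births: 14600 × 0.197 = 2876
20–39: 22800 × 0.965 = 22002
40+: 14600 × 0.984 + 3900 × 0.644 = 14366 + 2512 = 16878
Giving 2876 / 22002 / 16878.
[period 2]
Births: 22002 × 0.197 = 4334
20–39: 2876 × 0.965 = 2775
40+: 22002 × 0.984 + 16878 × 0.644 = 21650 + 10869 = 32519
Giving 4334 / 2775 / 32519.

4334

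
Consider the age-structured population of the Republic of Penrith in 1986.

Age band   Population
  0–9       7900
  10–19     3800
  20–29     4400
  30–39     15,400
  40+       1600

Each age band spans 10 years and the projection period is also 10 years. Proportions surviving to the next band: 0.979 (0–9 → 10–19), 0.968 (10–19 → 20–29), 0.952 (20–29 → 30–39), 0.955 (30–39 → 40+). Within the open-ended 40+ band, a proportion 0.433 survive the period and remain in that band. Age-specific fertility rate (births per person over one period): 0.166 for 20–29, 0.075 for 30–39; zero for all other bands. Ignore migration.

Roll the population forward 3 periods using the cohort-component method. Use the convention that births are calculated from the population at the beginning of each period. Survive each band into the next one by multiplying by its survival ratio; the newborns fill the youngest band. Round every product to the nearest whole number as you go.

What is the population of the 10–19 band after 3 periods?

906

Let band 1 be 0–9 through band 5 = 40+.
— Period 1 —
Births: 4400 × 0.166 = 730, 15400 × 0.075 = 1155 → 1885
Band 2: 7900 × 0.979 = 7734
Band 3: 3800 × 0.968 = 3678
Band 4: 4400 × 0.952 = 4189
Band 5: 15400 × 0.955 + 1600 × 0.433 = 14707 + 693 = 15400
Giving 1885 / 7734 / 3678 / 4189 / 15400.
— Period 2 —
Births: 3678 × 0.166 = 611, 4189 × 0.075 = 314 → 925
Band 2: 1885 × 0.979 = 1845
Band 3: 7734 × 0.968 = 7487
Band 4: 3678 × 0.952 = 3501
Band 5: 4189 × 0.955 + 15400 × 0.433 = 4000 + 6668 = 10668
Giving 925 / 1845 / 7487 / 3501 / 10668.
— Period 3 —
Births: 7487 × 0.166 = 1243, 3501 × 0.075 = 263 → 1506
Band 2: 925 × 0.979 = 906
Band 3: 1845 × 0.968 = 1786
Band 4: 7487 × 0.952 = 7128
Band 5: 3501 × 0.955 + 10668 × 0.433 = 3343 + 4619 = 7962
Giving 1506 / 906 / 1786 / 7128 / 7962.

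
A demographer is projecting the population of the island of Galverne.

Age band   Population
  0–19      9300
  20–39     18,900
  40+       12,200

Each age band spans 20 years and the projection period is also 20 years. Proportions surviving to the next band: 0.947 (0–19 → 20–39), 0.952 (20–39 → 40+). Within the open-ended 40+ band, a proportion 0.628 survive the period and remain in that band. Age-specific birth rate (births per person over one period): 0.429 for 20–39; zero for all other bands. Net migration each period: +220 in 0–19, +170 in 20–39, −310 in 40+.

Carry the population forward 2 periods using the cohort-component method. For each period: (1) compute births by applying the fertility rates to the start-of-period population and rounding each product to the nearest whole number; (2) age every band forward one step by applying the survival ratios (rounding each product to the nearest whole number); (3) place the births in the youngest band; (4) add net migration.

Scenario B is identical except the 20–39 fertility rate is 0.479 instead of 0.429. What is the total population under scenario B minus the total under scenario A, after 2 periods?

1344

After projecting period 1:
Births: 18900 × 0.429 = 8108
20–39: 9300 × 0.947 = 8807
40+: 18900 × 0.952 + 12200 × 0.628 = 17993 + 7662 = 25655
Net migration: 0–19 + 220 → 8328; 20–39 + 170 → 8977; 40+ − 310 → 25345
End of period: [8328, 8977, 25345]
After projecting period 2:
Births: 8977 × 0.429 = 3851
20–39: 8328 × 0.947 = 7887
40+: 8977 × 0.952 + 25345 × 0.628 = 8546 + 15917 = 24463
Net migration: 0–19 + 220 → 4071; 20–39 + 170 → 8057; 40+ − 310 → 24153
End of period: [4071, 8057, 24153]
Scenario A total after 2 periods: 36281
Scenario B projection —
After projecting period 1:
Births: 18900 × 0.479 = 9053
20–39: 9300 × 0.947 = 8807
40+: 18900 × 0.952 + 12200 × 0.628 = 17993 + 7662 = 25655
Net migration: 0–19 + 220 → 9273; 20–39 + 170 → 8977; 40+ − 310 → 25345
End of period: [9273, 8977, 25345]
After projecting period 2:
Births: 8977 × 0.479 = 4300
20–39: 9273 × 0.947 = 8782
40+: 8977 × 0.952 + 25345 × 0.628 = 8546 + 15917 = 24463
Net migration: 0–19 + 220 → 4520; 20–39 + 170 → 8952; 40+ − 310 → 24153
End of period: [4520, 8952, 24153]
Scenario B total after 2 periods: 37625
Difference B − A = 37625 − 36281 = 1344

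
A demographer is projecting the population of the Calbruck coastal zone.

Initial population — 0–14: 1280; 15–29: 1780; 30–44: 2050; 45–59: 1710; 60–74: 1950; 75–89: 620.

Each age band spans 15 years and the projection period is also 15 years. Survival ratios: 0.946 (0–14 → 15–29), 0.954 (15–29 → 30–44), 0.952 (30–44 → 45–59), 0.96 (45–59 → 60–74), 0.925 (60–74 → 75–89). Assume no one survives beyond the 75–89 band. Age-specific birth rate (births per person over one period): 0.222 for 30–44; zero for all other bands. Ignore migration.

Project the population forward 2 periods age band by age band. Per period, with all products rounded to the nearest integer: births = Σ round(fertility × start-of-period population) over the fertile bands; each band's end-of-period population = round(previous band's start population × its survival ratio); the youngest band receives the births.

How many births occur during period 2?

[period 1]
Births: 2050 * 0.222 = 455
15–29: 1280 * 0.946 = 1211
30–44: 1780 * 0.954 = 1698
45–59: 2050 * 0.952 = 1952
60–74: 1710 * 0.96 = 1642
75–89: 1950 * 0.925 = 1804
→ [455, 1211, 1698, 1952, 1642, 1804]
[period 2]
Births: 1698 * 0.222 = 377
15–29: 455 * 0.946 = 430
30–44: 1211 * 0.954 = 1155
45–59: 1698 * 0.952 = 1616
60–74: 1952 * 0.96 = 1874
75–89: 1642 * 0.925 = 1519
→ [377, 430, 1155, 1616, 1874, 1519]

377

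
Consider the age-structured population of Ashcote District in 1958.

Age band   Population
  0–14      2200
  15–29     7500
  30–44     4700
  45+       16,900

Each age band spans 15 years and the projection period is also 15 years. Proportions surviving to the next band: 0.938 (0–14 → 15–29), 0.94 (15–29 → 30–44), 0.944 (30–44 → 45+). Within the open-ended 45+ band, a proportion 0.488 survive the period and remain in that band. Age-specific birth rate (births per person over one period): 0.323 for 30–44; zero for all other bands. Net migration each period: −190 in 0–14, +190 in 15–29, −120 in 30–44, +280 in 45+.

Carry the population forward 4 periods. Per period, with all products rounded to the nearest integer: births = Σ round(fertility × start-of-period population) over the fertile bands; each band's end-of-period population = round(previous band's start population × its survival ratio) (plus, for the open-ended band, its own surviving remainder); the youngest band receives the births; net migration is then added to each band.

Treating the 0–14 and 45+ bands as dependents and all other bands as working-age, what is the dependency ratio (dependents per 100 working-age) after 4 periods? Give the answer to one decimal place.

235.2

— Period 1 —
Births: 4700 × 0.323 = 1518
15–29: 2200 × 0.938 = 2064
30–44: 7500 × 0.94 = 7050
45+: 4700 × 0.944 + 16900 × 0.488 = 4437 + 8247 = 12684
Net migration: 0–14 − 190 → 1328; 15–29 + 190 → 2254; 30–44 − 120 → 6930; 45+ + 280 → 12964
→ [1328, 2254, 6930, 12964]
— Period 2 —
Births: 6930 × 0.323 = 2238
15–29: 1328 × 0.938 = 1246
30–44: 2254 × 0.94 = 2119
45+: 6930 × 0.944 + 12964 × 0.488 = 6542 + 6326 = 12868
Net migration: 0–14 − 190 → 2048; 15–29 + 190 → 1436; 30–44 − 120 → 1999; 45+ + 280 → 13148
→ [2048, 1436, 1999, 13148]
— Period 3 —
Births: 1999 × 0.323 = 646
15–29: 2048 × 0.938 = 1921
30–44: 1436 × 0.94 = 1350
45+: 1999 × 0.944 + 13148 × 0.488 = 1887 + 6416 = 8303
Net migration: 0–14 − 190 → 456; 15–29 + 190 → 2111; 30–44 − 120 → 1230; 45+ + 280 → 8583
→ [456, 2111, 1230, 8583]
— Period 4 —
Births: 1230 × 0.323 = 397
15–29: 456 × 0.938 = 428
30–44: 2111 × 0.94 = 1984
45+: 1230 × 0.944 + 8583 × 0.488 = 1161 + 4189 = 5350
Net migration: 0–14 − 190 → 207; 15–29 + 190 → 618; 30–44 − 120 → 1864; 45+ + 280 → 5630
→ [207, 618, 1864, 5630]
Dependents (band 0–14 + band 45+) = 207 + 5630 = 5837; working-age = 2482; ratio = 5837/2482 × 100 = 235.2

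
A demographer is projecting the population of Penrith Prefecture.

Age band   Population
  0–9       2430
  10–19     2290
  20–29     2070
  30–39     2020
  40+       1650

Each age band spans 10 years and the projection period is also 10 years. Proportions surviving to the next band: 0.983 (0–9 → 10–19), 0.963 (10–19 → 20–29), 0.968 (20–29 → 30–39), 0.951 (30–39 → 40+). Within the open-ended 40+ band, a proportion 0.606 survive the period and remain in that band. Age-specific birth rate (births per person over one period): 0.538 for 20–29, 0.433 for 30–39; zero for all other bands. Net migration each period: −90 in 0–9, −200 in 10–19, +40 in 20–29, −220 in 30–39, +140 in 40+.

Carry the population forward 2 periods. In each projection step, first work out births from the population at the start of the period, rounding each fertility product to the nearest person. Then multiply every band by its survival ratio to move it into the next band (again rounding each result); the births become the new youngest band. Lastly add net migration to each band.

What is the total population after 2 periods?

11350

Period 1.
Births: 2070 × 0.538 = 1114 ; 2020 × 0.433 = 875 ⇒ total 1989
10–19: 2430 × 0.983 = 2389
20–29: 2290 × 0.963 = 2205
30–39: 2070 × 0.968 = 2004
40+: 2020 × 0.951 + 1650 × 0.606 = 1921 + 1000 = 2921
Net migration: 0–9 − 90 → 1899; 10–19 − 200 → 2189; 20–29 + 40 → 2245; 30–39 − 220 → 1784; 40+ + 140 → 3061
End of period: [1899, 2189, 2245, 1784, 3061]
Period 2.
Births: 2245 × 0.538 = 1208 ; 1784 × 0.433 = 772 ⇒ total 1980
10–19: 1899 × 0.983 = 1867
20–29: 2189 × 0.963 = 2108
30–39: 2245 × 0.968 = 2173
40+: 1784 × 0.951 + 3061 × 0.606 = 1697 + 1855 = 3552
Net migration: 0–9 − 90 → 1890; 10–19 − 200 → 1667; 20–29 + 40 → 2148; 30–39 − 220 → 1953; 40+ + 140 → 3692
End of period: [1890, 1667, 2148, 1953, 3692]
Total after period 2: 1890 + 1667 + 2148 + 1953 + 3692 = 11350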